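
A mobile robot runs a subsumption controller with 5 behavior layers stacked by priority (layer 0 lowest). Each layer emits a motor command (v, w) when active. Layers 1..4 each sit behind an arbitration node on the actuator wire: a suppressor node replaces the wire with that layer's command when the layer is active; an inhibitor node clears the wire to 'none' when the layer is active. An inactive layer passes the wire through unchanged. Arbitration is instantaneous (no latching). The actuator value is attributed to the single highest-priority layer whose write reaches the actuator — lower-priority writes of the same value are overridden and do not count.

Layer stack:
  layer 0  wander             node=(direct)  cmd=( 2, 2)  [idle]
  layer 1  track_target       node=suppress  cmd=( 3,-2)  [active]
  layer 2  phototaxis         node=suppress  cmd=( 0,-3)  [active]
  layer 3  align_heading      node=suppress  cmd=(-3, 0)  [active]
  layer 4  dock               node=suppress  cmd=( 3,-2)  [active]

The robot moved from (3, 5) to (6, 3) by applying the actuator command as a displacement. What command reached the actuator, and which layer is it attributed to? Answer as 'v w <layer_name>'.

3 -2 dock

displacement = (6, 3) − (3, 5) = (3, -2)
layer 0 (wander) idle — none
layer 1 (track_target) active — suppresses: (3, -2)
layer 2 (phototaxis) active — suppresses: (0, -3)
layer 3 (align_heading) active — suppresses: (-3, 0)
layer 4 (dock) active — suppresses: (3, -2)
→ actuator (3, -2) — from layer 4 (dock)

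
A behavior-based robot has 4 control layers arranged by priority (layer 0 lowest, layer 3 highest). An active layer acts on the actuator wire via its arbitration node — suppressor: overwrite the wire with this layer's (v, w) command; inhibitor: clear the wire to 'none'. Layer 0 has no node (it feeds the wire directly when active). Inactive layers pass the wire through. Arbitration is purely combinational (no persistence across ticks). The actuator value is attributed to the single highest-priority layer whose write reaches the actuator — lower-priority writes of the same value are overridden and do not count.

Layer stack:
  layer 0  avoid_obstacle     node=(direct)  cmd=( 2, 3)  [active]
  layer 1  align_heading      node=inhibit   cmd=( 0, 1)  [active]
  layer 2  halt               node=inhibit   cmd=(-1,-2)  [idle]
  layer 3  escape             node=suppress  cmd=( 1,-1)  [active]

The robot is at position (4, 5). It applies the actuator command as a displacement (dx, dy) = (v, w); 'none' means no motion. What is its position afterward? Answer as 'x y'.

5 4

layer 0 (avoid_obstacle) active — direct: (2, 3)
layer 1 (align_heading) active — inhibits: none
layer 2 (halt) idle — unchanged: none
layer 3 (escape) active — suppresses: (1, -1)
→ actuator (1, -1)
position: (4, 5) + (1, -1) = (5, 4)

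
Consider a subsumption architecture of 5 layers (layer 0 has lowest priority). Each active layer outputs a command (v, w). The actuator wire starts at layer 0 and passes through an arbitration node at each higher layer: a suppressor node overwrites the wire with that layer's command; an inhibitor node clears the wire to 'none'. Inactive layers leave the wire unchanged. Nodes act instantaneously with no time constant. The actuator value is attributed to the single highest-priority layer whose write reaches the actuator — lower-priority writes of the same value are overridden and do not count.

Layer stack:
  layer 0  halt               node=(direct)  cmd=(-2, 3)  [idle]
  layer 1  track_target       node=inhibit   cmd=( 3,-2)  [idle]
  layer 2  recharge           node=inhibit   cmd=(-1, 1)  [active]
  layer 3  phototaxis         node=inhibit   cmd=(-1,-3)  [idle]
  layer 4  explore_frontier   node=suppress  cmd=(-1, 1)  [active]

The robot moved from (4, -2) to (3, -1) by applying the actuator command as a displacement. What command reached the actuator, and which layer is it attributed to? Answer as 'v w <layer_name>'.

displacement = (3, -1) − (4, -2) = (-1, 1)
[0] halt off; wire := none
[1] track_target off; pass none
[2] recharge on (inhibit); wire := none
[3] phototaxis off; pass none
[4] explore_frontier on (suppress); wire := (-1, 1)
output (-1, 1) — from layer 4 (explore_frontier)

-1 1 explore_frontier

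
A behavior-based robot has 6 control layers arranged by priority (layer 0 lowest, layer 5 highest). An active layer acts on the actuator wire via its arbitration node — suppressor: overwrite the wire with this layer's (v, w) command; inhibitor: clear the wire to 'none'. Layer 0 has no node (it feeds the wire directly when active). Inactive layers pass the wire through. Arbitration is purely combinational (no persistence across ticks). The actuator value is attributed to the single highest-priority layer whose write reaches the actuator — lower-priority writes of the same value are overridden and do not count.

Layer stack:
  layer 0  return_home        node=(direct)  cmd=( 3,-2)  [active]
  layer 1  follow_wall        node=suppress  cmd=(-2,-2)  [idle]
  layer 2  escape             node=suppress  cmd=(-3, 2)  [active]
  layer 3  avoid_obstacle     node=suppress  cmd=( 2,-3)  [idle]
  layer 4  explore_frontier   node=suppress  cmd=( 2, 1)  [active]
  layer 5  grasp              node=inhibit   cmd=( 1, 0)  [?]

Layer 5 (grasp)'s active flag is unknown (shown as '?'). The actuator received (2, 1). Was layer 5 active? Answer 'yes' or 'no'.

If layer 5 is active=yes:
  actuator would be none
If layer 5 is active=no:
  actuator would be (2, 1)
Observed (2, 1), so layer 5 was idle.

no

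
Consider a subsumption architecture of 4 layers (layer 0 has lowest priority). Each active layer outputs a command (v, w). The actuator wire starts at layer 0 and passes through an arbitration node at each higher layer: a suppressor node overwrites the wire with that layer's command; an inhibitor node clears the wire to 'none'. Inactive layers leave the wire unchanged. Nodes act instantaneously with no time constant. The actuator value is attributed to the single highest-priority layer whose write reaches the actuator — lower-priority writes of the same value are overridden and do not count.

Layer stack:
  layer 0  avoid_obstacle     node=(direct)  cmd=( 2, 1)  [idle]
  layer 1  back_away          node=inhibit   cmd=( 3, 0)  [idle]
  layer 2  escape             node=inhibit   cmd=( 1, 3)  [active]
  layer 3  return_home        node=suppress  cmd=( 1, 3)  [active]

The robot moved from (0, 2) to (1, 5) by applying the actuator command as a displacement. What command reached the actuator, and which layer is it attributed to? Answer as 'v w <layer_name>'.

displacement = (1, 5) − (0, 2) = (1, 3)
layer 0 (avoid_obstacle) idle — none
layer 1 (back_away) idle — unchanged: none
layer 2 (escape) active — inhibits: none
layer 3 (return_home) active — suppresses: (1, 3)
→ actuator (1, 3) — from layer 3 (return_home)

1 3 return_home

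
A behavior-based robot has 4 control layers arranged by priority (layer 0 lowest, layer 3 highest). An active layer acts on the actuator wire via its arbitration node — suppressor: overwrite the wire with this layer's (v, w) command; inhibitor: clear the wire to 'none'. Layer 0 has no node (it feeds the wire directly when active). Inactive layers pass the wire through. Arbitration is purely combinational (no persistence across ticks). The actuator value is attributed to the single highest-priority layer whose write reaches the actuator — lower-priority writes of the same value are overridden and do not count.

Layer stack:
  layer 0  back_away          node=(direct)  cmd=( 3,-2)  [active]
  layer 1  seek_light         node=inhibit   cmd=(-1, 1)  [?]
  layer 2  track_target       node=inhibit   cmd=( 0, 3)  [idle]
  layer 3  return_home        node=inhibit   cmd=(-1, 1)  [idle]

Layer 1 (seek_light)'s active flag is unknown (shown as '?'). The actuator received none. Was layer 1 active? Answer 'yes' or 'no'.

If layer 1 is active=yes:
  actuator would be none
If layer 1 is active=no:
  actuator would be (3, -2)
Observed none, so layer 1 was active.

yes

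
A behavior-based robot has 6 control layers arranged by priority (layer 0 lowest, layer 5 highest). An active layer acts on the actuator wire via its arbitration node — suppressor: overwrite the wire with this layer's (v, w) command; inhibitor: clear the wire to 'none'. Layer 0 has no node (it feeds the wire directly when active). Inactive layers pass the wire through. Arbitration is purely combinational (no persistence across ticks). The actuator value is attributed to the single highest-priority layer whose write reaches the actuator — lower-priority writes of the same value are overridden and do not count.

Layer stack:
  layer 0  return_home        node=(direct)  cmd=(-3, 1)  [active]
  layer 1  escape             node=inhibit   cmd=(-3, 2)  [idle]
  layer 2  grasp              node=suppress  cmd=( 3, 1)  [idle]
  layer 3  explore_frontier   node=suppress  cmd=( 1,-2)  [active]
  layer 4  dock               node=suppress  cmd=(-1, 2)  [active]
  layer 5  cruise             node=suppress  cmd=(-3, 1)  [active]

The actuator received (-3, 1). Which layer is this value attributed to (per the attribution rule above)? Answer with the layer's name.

cruise

layer 0 (return_home) active — direct: (-3, 1)
layer 1 (escape) idle — unchanged: (-3, 1)
layer 2 (grasp) idle — unchanged: (-3, 1)
layer 3 (explore_frontier) active — suppresses: (1, -2)
layer 4 (dock) active — suppresses: (-1, 2)
layer 5 (cruise) active — suppresses: (-3, 1)
→ actuator (-3, 1)
last writer: layer 5 = cruise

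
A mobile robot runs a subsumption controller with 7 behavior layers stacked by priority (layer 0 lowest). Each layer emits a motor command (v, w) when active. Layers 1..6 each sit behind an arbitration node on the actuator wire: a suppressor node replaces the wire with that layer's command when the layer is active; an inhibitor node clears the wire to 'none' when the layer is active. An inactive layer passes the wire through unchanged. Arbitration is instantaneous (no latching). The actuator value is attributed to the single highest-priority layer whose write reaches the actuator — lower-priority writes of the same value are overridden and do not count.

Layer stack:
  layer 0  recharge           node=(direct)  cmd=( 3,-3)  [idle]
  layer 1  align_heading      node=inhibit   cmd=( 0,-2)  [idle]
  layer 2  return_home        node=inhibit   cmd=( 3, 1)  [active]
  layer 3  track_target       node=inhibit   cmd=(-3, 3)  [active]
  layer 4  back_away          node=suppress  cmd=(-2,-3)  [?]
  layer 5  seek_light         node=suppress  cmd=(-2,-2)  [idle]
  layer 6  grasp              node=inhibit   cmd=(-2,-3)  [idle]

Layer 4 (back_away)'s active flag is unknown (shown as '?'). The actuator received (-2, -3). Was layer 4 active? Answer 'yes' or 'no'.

If layer 4 is active=yes:
  actuator would be (-2, -3)
If layer 4 is active=no:
  actuator would be none
Observed (-2, -3), so layer 4 was active.

yes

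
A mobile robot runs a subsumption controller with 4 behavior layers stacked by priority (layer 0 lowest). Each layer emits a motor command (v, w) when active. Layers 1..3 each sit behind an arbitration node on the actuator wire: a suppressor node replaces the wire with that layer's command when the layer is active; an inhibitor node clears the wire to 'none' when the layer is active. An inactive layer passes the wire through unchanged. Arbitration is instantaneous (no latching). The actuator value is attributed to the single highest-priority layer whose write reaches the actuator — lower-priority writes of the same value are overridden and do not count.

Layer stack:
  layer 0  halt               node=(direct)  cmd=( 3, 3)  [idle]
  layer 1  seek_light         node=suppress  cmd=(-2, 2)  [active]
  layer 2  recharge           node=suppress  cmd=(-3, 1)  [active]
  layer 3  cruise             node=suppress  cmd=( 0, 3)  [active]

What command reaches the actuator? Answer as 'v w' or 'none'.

L0 halt: idle → wire = none
L1 seek_light: active, suppressor → wire = (-2, 2)
L2 recharge: active, suppressor → wire = (-3, 1)
L3 cruise: active, suppressor → wire = (0, 3)
actuator = (0, 3)

0 3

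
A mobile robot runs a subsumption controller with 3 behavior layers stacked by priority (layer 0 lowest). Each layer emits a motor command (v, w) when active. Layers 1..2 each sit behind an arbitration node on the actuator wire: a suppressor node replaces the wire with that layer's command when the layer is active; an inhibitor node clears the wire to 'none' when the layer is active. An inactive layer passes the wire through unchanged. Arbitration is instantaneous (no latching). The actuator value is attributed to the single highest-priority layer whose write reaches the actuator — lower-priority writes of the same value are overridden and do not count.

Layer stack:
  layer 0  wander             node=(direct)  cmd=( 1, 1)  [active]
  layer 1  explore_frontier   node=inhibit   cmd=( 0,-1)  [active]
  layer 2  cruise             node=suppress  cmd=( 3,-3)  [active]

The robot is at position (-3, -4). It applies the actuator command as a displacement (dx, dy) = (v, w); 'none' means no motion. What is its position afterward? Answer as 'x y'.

0 -7

[0] wander on; wire := (1, 1)
[1] explore_frontier on (inhibit); wire := none
[2] cruise on (suppress); wire := (3, -3)
output (3, -3)
position: (-3, -4) + (3, -3) = (0, -7)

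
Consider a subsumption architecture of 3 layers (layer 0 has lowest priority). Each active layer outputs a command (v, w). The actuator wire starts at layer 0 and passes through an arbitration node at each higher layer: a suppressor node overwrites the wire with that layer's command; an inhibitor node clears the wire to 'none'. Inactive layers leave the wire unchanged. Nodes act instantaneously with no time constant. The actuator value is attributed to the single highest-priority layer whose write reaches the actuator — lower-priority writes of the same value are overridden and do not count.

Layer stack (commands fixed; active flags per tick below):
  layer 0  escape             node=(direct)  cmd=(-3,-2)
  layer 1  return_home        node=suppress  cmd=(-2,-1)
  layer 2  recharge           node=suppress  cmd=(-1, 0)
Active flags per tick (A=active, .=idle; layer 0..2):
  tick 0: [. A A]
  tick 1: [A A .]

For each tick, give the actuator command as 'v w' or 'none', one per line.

tick 0:
  L0 escape: idle → wire = none
  L1 return_home: active, suppressor → wire = (-2, -1)
  L2 recharge: active, suppressor → wire = (-1, 0)
  actuator = (-1, 0)
tick 1:
  L0 escape: active, feeds wire = (-3, -2)
  L1 return_home: active, suppressor → wire = (-2, -1)
  L2 recharge: idle → wire stays (-2, -1)
  actuator = (-2, -1)

-1 0
-2 -1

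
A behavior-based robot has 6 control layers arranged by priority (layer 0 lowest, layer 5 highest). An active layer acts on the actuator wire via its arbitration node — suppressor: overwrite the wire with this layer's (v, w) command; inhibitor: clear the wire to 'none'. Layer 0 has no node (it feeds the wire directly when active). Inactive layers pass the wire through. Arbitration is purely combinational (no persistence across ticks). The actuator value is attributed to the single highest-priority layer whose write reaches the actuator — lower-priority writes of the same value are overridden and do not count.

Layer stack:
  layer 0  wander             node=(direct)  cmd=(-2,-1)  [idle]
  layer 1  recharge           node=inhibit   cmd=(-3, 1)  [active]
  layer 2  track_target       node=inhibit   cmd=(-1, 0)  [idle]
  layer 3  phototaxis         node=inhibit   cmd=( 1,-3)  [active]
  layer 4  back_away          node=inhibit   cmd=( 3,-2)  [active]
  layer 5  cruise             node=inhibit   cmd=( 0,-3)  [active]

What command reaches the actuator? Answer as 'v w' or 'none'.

L0 wander: idle → wire = none
L1 recharge: active, inhibitor → wire = none
L2 track_target: idle → wire stays none
L3 phototaxis: active, inhibitor → wire = none
L4 back_away: active, inhibitor → wire = none
L5 cruise: active, inhibitor → wire = none
actuator = none

none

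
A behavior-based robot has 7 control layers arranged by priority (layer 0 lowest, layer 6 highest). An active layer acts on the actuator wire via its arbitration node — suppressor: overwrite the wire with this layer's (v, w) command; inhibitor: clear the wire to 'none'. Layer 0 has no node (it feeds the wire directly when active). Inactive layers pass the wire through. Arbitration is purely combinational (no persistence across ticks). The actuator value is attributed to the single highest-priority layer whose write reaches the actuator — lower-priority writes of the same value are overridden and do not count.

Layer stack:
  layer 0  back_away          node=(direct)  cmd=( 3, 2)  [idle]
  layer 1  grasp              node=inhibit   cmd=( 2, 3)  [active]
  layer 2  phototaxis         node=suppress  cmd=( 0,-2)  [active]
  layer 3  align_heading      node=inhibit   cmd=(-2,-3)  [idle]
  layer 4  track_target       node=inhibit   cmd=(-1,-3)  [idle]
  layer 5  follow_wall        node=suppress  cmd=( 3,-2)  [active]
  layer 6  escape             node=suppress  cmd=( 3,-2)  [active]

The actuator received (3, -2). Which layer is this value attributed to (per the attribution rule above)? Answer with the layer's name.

[0] back_away off; wire := none
[1] grasp on (inhibit); wire := none
[2] phototaxis on (suppress); wire := (0, -2)
[3] align_heading off; pass (0, -2)
[4] track_target off; pass (0, -2)
[5] follow_wall on (suppress); wire := (3, -2)
[6] escape on (suppress); wire := (3, -2)
output (3, -2)
last writer: layer 6 = escape

escape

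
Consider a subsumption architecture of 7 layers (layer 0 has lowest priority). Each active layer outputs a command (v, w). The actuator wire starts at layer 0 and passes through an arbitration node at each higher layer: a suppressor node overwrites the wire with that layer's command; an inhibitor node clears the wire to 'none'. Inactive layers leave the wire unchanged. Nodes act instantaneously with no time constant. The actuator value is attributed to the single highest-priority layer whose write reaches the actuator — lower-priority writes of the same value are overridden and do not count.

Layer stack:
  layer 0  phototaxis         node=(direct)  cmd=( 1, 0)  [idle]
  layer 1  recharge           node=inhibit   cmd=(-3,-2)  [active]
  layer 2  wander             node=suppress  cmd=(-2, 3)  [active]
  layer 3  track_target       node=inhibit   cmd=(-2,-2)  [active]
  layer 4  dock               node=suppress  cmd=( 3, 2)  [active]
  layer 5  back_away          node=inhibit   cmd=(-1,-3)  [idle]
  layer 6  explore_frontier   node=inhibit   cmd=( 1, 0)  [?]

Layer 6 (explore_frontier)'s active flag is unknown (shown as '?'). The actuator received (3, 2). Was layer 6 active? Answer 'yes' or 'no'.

no

If layer 6 is active=yes:
  actuator would be none
If layer 6 is active=no:
  actuator would be (3, 2)
Observed (3, 2), so layer 6 was idle.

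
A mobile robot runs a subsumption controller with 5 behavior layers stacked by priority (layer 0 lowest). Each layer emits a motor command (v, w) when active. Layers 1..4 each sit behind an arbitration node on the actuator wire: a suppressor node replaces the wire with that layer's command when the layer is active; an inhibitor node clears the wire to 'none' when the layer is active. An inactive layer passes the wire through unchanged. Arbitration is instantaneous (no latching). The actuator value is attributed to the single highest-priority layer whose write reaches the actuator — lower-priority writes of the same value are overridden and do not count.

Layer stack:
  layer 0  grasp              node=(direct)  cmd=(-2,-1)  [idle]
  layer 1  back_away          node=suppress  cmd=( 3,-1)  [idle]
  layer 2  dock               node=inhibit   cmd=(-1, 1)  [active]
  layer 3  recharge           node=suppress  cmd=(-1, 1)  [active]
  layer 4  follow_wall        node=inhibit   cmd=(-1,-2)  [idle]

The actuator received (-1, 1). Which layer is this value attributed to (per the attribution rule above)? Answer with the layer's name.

recharge

layer 0 (grasp) idle — none
layer 1 (back_away) idle — unchanged: none
layer 2 (dock) active — inhibits: none
layer 3 (recharge) active — suppresses: (-1, 1)
layer 4 (follow_wall) idle — unchanged: (-1, 1)
→ actuator (-1, 1)
last writer: layer 3 = recharge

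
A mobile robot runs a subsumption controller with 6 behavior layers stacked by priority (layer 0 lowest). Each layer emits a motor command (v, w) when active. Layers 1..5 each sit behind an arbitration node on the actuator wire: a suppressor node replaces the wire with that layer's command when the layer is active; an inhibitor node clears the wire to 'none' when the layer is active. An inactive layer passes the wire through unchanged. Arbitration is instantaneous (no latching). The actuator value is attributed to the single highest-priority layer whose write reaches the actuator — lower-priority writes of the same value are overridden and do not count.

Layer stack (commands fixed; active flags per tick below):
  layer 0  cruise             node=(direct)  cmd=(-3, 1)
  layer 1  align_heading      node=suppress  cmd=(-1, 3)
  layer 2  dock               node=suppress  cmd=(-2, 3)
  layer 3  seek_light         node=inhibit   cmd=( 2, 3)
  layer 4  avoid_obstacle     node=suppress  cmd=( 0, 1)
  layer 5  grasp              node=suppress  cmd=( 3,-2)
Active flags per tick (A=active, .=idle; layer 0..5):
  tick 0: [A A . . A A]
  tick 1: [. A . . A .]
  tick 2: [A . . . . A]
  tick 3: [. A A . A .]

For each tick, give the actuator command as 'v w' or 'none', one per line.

tick 0:
  L0 cruise: active, feeds wire = (-3, 1)
  L1 align_heading: active, suppressor → wire = (-1, 3)
  L2 dock: idle → wire stays (-1, 3)
  L3 seek_light: idle → wire stays (-1, 3)
  L4 avoid_obstacle: active, suppressor → wire = (0, 1)
  L5 grasp: active, suppressor → wire = (3, -2)
  actuator = (3, -2)
tick 1:
  L0 cruise: idle → wire = none
  L1 align_heading: active, suppressor → wire = (-1, 3)
  L2 dock: idle → wire stays (-1, 3)
  L3 seek_light: idle → wire stays (-1, 3)
  L4 avoid_obstacle: active, suppressor → wire = (0, 1)
  L5 grasp: idle → wire stays (0, 1)
  actuator = (0, 1)
tick 2:
  L0 cruise: active, feeds wire = (-3, 1)
  L1 align_heading: idle → wire stays (-3, 1)
  L2 dock: idle → wire stays (-3, 1)
  L3 seek_light: idle → wire stays (-3, 1)
  L4 avoid_obstacle: idle → wire stays (-3, 1)
  L5 grasp: active, suppressor → wire = (3, -2)
  actuator = (3, -2)
tick 3:
  L0 cruise: idle → wire = none
  L1 align_heading: active, suppressor → wire = (-1, 3)
  L2 dock: active, suppressor → wire = (-2, 3)
  L3 seek_light: idle → wire stays (-2, 3)
  L4 avoid_obstacle: active, suppressor → wire = (0, 1)
  L5 grasp: idle → wire stays (0, 1)
  actuator = (0, 1)

3 -2
0 1
3 -2
0 1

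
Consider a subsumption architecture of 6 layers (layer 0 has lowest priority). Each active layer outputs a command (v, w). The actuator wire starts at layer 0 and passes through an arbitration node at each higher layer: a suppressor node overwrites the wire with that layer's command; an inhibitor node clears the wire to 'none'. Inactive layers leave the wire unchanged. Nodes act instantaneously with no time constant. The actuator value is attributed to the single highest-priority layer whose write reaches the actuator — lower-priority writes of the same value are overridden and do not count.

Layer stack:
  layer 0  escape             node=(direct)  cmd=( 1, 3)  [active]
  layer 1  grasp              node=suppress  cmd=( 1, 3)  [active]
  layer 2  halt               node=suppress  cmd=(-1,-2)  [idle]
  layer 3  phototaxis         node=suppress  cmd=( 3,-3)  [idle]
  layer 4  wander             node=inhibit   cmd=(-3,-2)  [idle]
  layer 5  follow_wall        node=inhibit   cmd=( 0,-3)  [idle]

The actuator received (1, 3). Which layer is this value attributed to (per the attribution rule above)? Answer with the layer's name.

grasp

layer 0 (escape) active — direct: (1, 3)
layer 1 (grasp) active — suppresses: (1, 3)
layer 2 (halt) idle — unchanged: (1, 3)
layer 3 (phototaxis) idle — unchanged: (1, 3)
layer 4 (wander) idle — unchanged: (1, 3)
layer 5 (follow_wall) idle — unchanged: (1, 3)
→ actuator (1, 3)
last writer: layer 1 = grasp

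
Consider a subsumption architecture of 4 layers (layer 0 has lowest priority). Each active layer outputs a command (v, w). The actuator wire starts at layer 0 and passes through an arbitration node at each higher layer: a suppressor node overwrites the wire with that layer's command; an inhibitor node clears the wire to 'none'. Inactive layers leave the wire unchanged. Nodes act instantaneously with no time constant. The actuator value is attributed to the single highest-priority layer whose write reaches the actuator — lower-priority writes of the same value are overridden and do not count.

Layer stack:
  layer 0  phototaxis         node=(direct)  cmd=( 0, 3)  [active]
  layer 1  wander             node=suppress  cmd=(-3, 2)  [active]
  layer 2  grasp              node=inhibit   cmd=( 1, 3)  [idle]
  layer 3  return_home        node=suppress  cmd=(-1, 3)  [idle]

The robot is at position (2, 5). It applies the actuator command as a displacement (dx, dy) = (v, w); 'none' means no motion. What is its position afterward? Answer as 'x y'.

L0 phototaxis: active, feeds wire = (0, 3)
L1 wander: active, suppressor → wire = (-3, 2)
L2 grasp: idle → wire stays (-3, 2)
L3 return_home: idle → wire stays (-3, 2)
actuator = (-3, 2)
position: (2, 5) + (-3, 2) = (-1, 7)

-1 7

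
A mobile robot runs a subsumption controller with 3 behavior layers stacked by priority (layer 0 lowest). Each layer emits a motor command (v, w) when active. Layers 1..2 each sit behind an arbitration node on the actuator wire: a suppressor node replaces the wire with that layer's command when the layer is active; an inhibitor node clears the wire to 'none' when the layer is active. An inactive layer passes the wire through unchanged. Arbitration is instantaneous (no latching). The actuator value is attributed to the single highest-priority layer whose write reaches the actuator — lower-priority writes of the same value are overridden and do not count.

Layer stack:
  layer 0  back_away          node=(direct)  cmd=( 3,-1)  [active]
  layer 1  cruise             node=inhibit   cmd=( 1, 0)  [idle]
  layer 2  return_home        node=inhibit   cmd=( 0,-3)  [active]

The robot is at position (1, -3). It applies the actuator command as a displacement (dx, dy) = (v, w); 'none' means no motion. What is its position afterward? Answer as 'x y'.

layer 0 (back_away) active — direct: (3, -1)
layer 1 (cruise) idle — unchanged: (3, -1)
layer 2 (return_home) active — inhibits: none
→ actuator none
position: (1, -3) + none = (1, -3)

1 -3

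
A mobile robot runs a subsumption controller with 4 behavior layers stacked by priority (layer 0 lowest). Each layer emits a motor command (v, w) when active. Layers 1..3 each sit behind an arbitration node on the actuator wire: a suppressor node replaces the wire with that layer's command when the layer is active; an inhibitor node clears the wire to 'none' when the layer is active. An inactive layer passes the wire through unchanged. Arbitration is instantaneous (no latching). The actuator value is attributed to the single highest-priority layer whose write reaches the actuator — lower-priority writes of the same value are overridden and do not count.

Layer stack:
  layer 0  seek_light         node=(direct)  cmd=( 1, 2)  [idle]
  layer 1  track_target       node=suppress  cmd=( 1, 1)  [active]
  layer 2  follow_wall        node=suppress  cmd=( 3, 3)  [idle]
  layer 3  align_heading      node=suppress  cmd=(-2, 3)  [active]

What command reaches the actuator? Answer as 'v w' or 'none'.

-2 3

L0 seek_light: idle → wire = none
L1 track_target: active, suppressor → wire = (1, 1)
L2 follow_wall: idle → wire stays (1, 1)
L3 align_heading: active, suppressor → wire = (-2, 3)
actuator = (-2, 3)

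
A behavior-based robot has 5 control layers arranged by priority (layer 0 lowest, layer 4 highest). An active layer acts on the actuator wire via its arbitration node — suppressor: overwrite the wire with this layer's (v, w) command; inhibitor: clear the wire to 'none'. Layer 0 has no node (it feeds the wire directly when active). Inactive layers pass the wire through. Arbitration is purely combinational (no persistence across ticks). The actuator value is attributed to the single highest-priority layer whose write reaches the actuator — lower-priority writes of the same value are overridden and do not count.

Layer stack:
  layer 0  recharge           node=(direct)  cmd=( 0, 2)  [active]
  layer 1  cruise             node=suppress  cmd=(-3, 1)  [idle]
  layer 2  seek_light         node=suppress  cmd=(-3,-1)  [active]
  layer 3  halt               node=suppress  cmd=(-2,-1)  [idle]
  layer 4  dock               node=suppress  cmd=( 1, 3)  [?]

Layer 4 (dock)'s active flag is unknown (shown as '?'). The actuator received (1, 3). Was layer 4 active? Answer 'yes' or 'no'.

If layer 4 is active=yes:
  actuator would be (1, 3)
If layer 4 is active=no:
  actuator would be (-3, -1)
Observed (1, 3), so layer 4 was active.

yes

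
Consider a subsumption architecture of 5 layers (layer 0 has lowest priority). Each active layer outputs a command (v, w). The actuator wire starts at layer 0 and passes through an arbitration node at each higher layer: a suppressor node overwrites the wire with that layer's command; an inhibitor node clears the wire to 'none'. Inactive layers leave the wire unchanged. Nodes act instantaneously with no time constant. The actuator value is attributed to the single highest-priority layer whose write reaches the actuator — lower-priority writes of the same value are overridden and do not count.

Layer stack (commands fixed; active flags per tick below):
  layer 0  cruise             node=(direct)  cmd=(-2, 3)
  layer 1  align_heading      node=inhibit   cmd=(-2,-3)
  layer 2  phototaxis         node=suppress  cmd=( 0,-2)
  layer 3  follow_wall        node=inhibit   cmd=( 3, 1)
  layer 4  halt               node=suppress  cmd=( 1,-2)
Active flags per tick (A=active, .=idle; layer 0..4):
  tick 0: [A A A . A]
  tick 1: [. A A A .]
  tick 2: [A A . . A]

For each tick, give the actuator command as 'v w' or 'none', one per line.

1 -2
none
1 -2

tick 0:
  L0 cruise: active, feeds wire = (-2, 3)
  L1 align_heading: active, inhibitor → wire = none
  L2 phototaxis: active, suppressor → wire = (0, -2)
  L3 follow_wall: idle → wire stays (0, -2)
  L4 halt: active, suppressor → wire = (1, -2)
  actuator = (1, -2)
tick 1:
  L0 cruise: idle → wire = none
  L1 align_heading: active, inhibitor → wire = none
  L2 phototaxis: active, suppressor → wire = (0, -2)
  L3 follow_wall: active, inhibitor → wire = none
  L4 halt: idle → wire stays none
  actuator = none
tick 2:
  L0 cruise: active, feeds wire = (-2, 3)
  L1 align_heading: active, inhibitor → wire = none
  L2 phototaxis: idle → wire stays none
  L3 follow_wall: idle → wire stays none
  L4 halt: active, suppressor → wire = (1, -2)
  actuator = (1, -2)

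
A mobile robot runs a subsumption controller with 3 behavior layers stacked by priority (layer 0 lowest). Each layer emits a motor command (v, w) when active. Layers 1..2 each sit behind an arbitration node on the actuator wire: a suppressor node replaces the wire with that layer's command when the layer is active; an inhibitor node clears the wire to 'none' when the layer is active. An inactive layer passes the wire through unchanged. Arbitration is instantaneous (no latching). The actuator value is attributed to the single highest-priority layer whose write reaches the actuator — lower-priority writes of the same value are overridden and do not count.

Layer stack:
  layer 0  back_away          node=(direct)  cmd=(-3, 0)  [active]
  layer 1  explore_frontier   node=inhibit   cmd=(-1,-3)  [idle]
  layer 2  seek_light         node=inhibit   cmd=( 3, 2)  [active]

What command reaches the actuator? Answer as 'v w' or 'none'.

none

[0] back_away on; wire := (-3, 0)
[1] explore_frontier off; pass (-3, 0)
[2] seek_light on (inhibit); wire := none
output none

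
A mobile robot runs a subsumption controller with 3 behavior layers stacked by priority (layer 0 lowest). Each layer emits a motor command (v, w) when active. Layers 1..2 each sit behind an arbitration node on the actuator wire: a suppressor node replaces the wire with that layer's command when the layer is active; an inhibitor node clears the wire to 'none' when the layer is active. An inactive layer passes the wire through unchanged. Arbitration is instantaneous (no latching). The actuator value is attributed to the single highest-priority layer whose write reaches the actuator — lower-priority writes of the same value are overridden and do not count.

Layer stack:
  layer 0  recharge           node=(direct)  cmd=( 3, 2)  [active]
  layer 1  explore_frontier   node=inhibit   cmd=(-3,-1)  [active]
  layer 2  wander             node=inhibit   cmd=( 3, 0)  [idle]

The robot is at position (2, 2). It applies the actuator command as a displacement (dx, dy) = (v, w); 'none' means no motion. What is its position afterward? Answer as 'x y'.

2 2

layer 0 (recharge) active — direct: (3, 2)
layer 1 (explore_frontier) active — inhibits: none
layer 2 (wander) idle — unchanged: none
→ actuator none
position: (2, 2) + none = (2, 2)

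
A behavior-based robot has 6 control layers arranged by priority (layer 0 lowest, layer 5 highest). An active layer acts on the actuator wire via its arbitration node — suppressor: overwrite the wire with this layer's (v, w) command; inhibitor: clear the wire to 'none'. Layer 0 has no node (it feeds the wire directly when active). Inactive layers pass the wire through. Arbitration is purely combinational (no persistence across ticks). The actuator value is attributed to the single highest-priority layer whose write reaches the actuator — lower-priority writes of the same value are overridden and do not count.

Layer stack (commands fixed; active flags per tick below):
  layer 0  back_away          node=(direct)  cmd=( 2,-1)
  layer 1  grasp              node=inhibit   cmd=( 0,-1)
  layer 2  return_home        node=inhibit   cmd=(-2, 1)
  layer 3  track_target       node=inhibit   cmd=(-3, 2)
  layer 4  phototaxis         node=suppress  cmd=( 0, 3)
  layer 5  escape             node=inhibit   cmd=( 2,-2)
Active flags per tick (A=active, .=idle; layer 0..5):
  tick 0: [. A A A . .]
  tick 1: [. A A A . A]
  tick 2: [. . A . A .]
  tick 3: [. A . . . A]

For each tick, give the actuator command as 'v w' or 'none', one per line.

tick 0:
  [0] back_away off; wire := none
  [1] grasp on (inhibit); wire := none
  [2] return_home on (inhibit); wire := none
  [3] track_target on (inhibit); wire := none
  [4] phototaxis off; pass none
  [5] escape off; pass none
  output none
tick 1:
  [0] back_away off; wire := none
  [1] grasp on (inhibit); wire := none
  [2] return_home on (inhibit); wire := none
  [3] track_target on (inhibit); wire := none
  [4] phototaxis off; pass none
  [5] escape on (inhibit); wire := none
  output none
tick 2:
  [0] back_away off; wire := none
  [1] grasp off; pass none
  [2] return_home on (inhibit); wire := none
  [3] track_target off; pass none
  [4] phototaxis on (suppress); wire := (0, 3)
  [5] escape off; pass (0, 3)
  output (0, 3)
tick 3:
  [0] back_away off; wire := none
  [1] grasp on (inhibit); wire := none
  [2] return_home off; pass none
  [3] track_target off; pass none
  [4] phototaxis off; pass none
  [5] escape on (inhibit); wire := none
  output none

none
none
0 3
none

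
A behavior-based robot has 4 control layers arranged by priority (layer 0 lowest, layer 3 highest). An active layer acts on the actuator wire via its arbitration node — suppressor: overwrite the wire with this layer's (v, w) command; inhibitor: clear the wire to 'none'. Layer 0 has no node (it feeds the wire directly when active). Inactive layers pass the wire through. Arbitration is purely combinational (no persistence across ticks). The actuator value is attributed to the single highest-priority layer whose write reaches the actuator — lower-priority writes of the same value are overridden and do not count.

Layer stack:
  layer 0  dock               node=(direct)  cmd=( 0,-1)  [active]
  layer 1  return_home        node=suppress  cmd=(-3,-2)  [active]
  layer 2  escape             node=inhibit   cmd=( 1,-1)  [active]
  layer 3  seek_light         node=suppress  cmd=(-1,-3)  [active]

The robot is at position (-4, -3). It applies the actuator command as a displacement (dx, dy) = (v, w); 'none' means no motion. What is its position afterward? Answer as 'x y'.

-5 -6

[0] dock on; wire := (0, -1)
[1] return_home on (suppress); wire := (-3, -2)
[2] escape on (inhibit); wire := none
[3] seek_light on (suppress); wire := (-1, -3)
output (-1, -3)
position: (-4, -3) + (-1, -3) = (-5, -6)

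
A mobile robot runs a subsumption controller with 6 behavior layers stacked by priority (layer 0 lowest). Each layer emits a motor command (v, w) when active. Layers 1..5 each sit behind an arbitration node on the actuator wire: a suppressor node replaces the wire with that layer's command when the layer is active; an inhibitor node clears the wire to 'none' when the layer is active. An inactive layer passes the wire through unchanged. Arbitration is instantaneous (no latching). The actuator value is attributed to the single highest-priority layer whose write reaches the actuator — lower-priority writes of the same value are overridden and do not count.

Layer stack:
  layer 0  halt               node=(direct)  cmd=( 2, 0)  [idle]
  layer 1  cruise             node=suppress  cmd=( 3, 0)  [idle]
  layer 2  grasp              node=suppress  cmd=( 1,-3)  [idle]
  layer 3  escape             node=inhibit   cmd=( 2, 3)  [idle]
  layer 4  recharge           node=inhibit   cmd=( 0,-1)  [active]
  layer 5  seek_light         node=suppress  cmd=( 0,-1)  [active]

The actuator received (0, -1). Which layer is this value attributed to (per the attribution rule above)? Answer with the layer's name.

seek_light

L0 halt: idle → wire = none
L1 cruise: idle → wire stays none
L2 grasp: idle → wire stays none
L3 escape: idle → wire stays none
L4 recharge: active, inhibitor → wire = none
L5 seek_light: active, suppressor → wire = (0, -1)
actuator = (0, -1)
last writer: layer 5 = seek_light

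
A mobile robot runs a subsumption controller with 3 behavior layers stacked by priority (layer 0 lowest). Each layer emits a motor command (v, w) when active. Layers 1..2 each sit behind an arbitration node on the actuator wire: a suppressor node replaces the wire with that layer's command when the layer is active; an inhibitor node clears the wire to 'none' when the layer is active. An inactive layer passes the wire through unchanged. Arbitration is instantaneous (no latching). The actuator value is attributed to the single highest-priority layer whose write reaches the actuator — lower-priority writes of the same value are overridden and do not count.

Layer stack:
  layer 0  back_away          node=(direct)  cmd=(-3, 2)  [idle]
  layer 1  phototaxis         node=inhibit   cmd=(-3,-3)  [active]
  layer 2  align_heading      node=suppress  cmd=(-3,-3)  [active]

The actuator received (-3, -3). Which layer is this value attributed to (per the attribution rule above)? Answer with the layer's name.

align_heading

[0] back_away off; wire := none
[1] phototaxis on (inhibit); wire := none
[2] align_heading on (suppress); wire := (-3, -3)
output (-3, -3)
last writer: layer 2 = align_heading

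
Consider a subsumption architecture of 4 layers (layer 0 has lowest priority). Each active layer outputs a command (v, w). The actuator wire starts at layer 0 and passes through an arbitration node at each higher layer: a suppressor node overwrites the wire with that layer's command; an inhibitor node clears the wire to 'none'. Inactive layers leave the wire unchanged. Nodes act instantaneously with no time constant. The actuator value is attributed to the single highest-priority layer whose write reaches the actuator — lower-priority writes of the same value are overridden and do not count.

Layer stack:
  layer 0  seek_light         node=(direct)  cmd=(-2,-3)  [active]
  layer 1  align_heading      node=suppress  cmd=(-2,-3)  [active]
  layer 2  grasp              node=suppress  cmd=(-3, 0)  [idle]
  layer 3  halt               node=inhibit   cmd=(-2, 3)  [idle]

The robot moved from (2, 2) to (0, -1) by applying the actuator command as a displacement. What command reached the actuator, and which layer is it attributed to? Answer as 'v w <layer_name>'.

-2 -3 align_heading

displacement = (0, -1) − (2, 2) = (-2, -3)
layer 0 (seek_light) active — direct: (-2, -3)
layer 1 (align_heading) active — suppresses: (-2, -3)
layer 2 (grasp) idle — unchanged: (-2, -3)
layer 3 (halt) idle — unchanged: (-2, -3)
→ actuator (-2, -3) — from layer 1 (align_heading)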